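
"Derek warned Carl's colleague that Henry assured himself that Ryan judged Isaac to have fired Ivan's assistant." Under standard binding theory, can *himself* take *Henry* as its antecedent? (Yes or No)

Yes

*himself* is a reflexive; Principle A requires it to be bound within its binding domain — the clause headed by 'assured'.
— Henry: subject of the clause headed by 'assured'; c-commands the reflexive within its binding domain — allowed (Principle A).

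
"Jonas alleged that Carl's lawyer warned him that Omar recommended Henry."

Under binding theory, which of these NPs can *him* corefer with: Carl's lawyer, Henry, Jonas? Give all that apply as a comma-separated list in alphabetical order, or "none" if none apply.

*him* is a pronoun; Principle B requires it to be free in its binding domain — the clause headed by 'warned'.
— Carl's lawyer: subject of the clause headed by 'warned'; c-commands the pronoun within its binding domain — blocked (Principle B).
— Henry: object of the clause headed by 'recommended'; is c-commanded by the pronoun; coreference would bind this R-expression — blocked (Principle C).
— Jonas: subject of the matrix clause; c-commands the pronoun but lies outside its binding domain — allowed.

Jonas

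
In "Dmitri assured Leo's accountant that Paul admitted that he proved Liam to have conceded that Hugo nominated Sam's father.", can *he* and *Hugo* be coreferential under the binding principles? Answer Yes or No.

No

*Hugo* is an R-expression; Principle C requires it to be free (not bound by any c-commanding expression).
— he: subject of the clause headed by 'proved'; the pronoun c-commands the R-expression — coreference blocked (Principle C).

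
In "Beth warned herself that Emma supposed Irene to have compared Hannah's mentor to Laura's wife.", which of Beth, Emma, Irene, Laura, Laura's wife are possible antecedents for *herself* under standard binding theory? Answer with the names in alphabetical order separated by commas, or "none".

*herself* is a reflexive; Principle A requires it to be bound within its binding domain — the matrix clause.
— Beth: subject of the matrix clause; c-commands the reflexive within its binding domain — allowed (Principle A).
— Emma: subject of the clause headed by 'supposed'; does not c-command the reflexive — cannot bind it (Principle A).
— Irene: subject of the clause headed by 'compared'; does not c-command the reflexive — cannot bind it (Principle A).
— Laura: possessor inside the second object DP of the clause headed by 'compared'; does not c-command the reflexive — cannot bind it (Principle A).
— Laura's wife: second object of the clause headed by 'compared'; does not c-command the reflexive — cannot bind it (Principle A).

Beth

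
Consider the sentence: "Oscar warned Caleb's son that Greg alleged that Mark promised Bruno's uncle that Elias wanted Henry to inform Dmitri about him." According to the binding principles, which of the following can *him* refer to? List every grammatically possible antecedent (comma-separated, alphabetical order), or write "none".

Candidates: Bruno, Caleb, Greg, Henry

*him* is a pronoun; Principle B requires it to be free in its binding domain — the clause headed by 'inform'.
— Bruno: possessor inside the object DP of the clause headed by 'promised'; does not c-command the pronoun — Principle B does not apply; allowed.
— Caleb: possessor inside the object DP of the matrix clause; does not c-command the pronoun — Principle B does not apply; allowed.
— Greg: subject of the clause headed by 'alleged'; c-commands the pronoun but lies outside its binding domain — allowed.
— Henry: subject of the clause headed by 'inform'; c-commands the pronoun within its binding domain — blocked (Principle B).

Bruno, Caleb, Greg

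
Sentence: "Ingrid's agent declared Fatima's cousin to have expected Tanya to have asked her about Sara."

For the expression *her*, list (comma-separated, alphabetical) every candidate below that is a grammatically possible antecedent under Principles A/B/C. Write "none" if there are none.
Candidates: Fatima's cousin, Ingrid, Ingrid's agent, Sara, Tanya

*her* is a pronoun; Principle B requires it to be free in its binding domain — the clause headed by 'asked'.
— Fatima's cousin: subject of the clause headed by 'expected'; c-commands the pronoun but lies outside its binding domain — allowed.
— Ingrid: possessor inside the subject DP of the matrix clause; does not c-command the pronoun — Principle B does not apply; allowed.
— Ingrid's agent: subject of the matrix clause; c-commands the pronoun but lies outside its binding domain — allowed.
— Sara: second object of the clause headed by 'asked'; is c-commanded by the pronoun; coreference would bind this R-expression — blocked (Principle C).
— Tanya: subject of the clause headed by 'asked'; c-commands the pronoun within its binding domain — blocked (Principle B).

Fatima's cousin, Ingrid, Ingrid's agent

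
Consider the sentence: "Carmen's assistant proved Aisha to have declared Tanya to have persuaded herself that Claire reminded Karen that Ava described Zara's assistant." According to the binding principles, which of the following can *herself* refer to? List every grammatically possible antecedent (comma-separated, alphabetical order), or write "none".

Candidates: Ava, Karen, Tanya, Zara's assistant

*herself* is a reflexive; Principle A requires it to be bound within its binding domain — the clause headed by 'persuaded'.
— Ava: subject of the clause headed by 'described'; does not c-command the reflexive — cannot bind it (Principle A).
— Karen: object of the clause headed by 'reminded'; does not c-command the reflexive — cannot bind it (Principle A).
— Tanya: subject of the clause headed by 'persuaded'; c-commands the reflexive within its binding domain — allowed (Principle A).
— Zara's assistant: object of the clause headed by 'described'; does not c-command the reflexive — cannot bind it (Principle A).

Tanya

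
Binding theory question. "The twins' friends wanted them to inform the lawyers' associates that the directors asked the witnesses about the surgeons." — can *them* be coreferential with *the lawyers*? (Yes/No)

*them* is a pronoun; Principle B requires it to be free in its binding domain — the matrix clause.
— the lawyers: possessor inside the object DP of the clause headed by 'inform'; is c-commanded by the pronoun; coreference would bind this R-expression — blocked (Principle C).

No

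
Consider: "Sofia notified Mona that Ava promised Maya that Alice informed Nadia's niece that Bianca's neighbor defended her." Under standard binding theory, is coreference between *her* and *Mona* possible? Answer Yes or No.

*Mona* is an R-expression; Principle C requires it to be free (not bound by any c-commanding expression).
— her: object of the clause headed by 'defended'; the pronoun does not c-command the R-expression — coreference allowed.

Yes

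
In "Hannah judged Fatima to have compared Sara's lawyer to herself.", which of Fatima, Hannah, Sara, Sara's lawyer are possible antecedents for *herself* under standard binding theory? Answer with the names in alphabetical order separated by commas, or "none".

*herself* is a reflexive; Principle A requires it to be bound within its binding domain — the clause headed by 'compared'.
— Fatima: subject of the clause headed by 'compared'; c-commands the reflexive within its binding domain — allowed (Principle A).
— Hannah: subject of the matrix clause; c-commands the reflexive but lies outside its binding domain — cannot bind it (Principle A).
— Sara: possessor inside the object DP of the clause headed by 'compared'; does not c-command the reflexive — cannot bind it (Principle A).
— Sara's lawyer: object of the clause headed by 'compared'; c-commands the reflexive within its binding domain — allowed (Principle A).

Fatima, Sara's lawyer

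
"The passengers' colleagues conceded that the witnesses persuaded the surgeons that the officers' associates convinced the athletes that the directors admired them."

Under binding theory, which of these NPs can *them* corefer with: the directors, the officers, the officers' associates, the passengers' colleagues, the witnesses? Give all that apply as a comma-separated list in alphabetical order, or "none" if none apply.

*them* is a pronoun; Principle B requires it to be free in its binding domain — the clause headed by 'admired'.
— the directors: subject of the clause headed by 'admired'; c-commands the pronoun within its binding domain — blocked (Principle B).
— the officers: possessor inside the subject DP of the clause headed by 'convinced'; does not c-command the pronoun — Principle B does not apply; allowed.
— the officers' associates: subject of the clause headed by 'convinced'; c-commands the pronoun but lies outside its binding domain — allowed.
— the passengers' colleagues: subject of the matrix clause; c-commands the pronoun but lies outside its binding domain — allowed.
— the witnesses: subject of the clause headed by 'persuaded'; c-commands the pronoun but lies outside its binding domain — allowed.

the officers, the officers' associates, the passengers' colleagues, the witnesses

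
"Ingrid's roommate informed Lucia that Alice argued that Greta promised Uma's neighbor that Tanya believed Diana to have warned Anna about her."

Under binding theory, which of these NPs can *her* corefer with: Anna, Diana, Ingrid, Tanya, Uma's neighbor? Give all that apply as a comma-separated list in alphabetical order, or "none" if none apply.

*her* is a pronoun; Principle B requires it to be free in its binding domain — the clause headed by 'warned'.
— Anna: object of the clause headed by 'warned'; c-commands the pronoun within its binding domain — blocked (Principle B).
— Diana: subject of the clause headed by 'warned'; c-commands the pronoun within its binding domain — blocked (Principle B).
— Ingrid: possessor inside the subject DP of the matrix clause; does not c-command the pronoun — Principle B does not apply; allowed.
— Tanya: subject of the clause headed by 'believed'; c-commands the pronoun but lies outside its binding domain — allowed.
— Uma's neighbor: object of the clause headed by 'promised'; c-commands the pronoun but lies outside its binding domain — allowed.

Ingrid, Tanya, Uma's neighbor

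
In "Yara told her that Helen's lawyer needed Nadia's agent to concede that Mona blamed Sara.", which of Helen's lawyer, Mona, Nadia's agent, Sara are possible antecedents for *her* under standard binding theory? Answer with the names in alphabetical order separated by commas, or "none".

none

*her* is a pronoun; Principle B requires it to be free in its binding domain — the matrix clause.
— Helen's lawyer: subject of the clause headed by 'needed'; is c-commanded by the pronoun; coreference would bind this R-expression — blocked (Principle C).
— Mona: subject of the clause headed by 'blamed'; is c-commanded by the pronoun; coreference would bind this R-expression — blocked (Principle C).
— Nadia's agent: subject of the clause headed by 'concede'; is c-commanded by the pronoun; coreference would bind this R-expression — blocked (Principle C).
— Sara: object of the clause headed by 'blamed'; is c-commanded by the pronoun; coreference would bind this R-expression — blocked (Principle C).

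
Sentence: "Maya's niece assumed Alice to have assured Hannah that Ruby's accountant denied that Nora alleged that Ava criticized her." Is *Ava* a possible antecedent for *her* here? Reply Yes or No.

No

*her* is a pronoun; Principle B requires it to be free in its binding domain — the clause headed by 'criticized'.
— Ava: subject of the clause headed by 'criticized'; c-commands the pronoun within its binding domain — blocked (Principle B).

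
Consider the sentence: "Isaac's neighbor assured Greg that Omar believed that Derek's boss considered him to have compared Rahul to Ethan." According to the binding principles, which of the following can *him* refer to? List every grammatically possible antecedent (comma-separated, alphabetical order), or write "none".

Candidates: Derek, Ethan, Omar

Derek, Omar

*him* is a pronoun; Principle B requires it to be free in its binding domain — the clause headed by 'considered'.
— Derek: possessor inside the subject DP of the clause headed by 'considered'; does not c-command the pronoun — Principle B does not apply; allowed.
— Ethan: second object of the clause headed by 'compared'; is c-commanded by the pronoun; coreference would bind this R-expression — blocked (Principle C).
— Omar: subject of the clause headed by 'believed'; c-commands the pronoun but lies outside its binding domain — allowed.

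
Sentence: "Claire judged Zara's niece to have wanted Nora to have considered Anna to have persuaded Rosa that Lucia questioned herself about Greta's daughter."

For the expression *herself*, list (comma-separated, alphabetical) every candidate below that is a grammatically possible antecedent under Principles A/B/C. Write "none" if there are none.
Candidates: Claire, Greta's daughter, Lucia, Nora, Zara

*herself* is a reflexive; Principle A requires it to be bound within its binding domain — the clause headed by 'questioned'.
— Claire: subject of the matrix clause; c-commands the reflexive but lies outside its binding domain — cannot bind it (Principle A).
— Greta's daughter: second object of the clause headed by 'questioned'; does not c-command the reflexive — cannot bind it (Principle A).
— Lucia: subject of the clause headed by 'questioned'; c-commands the reflexive within its binding domain — allowed (Principle A).
— Nora: subject of the clause headed by 'considered'; c-commands the reflexive but lies outside its binding domain — cannot bind it (Principle A).
— Zara: possessor inside the subject DP of the clause headed by 'wanted'; does not c-command the reflexive — cannot bind it (Principle A).

Lucia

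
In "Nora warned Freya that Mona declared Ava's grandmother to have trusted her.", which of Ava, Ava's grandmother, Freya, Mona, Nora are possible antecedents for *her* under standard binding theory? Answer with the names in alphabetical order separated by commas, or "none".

Ava, Freya, Mona, Nora

*her* is a pronoun; Principle B requires it to be free in its binding domain — the clause headed by 'trusted'.
— Ava: possessor inside the subject DP of the clause headed by 'trusted'; does not c-command the pronoun — Principle B does not apply; allowed.
— Ava's grandmother: subject of the clause headed by 'trusted'; c-commands the pronoun within its binding domain — blocked (Principle B).
— Freya: object of the matrix clause; c-commands the pronoun but lies outside its binding domain — allowed.
— Mona: subject of the clause headed by 'declared'; c-commands the pronoun but lies outside its binding domain — allowed.
— Nora: subject of the matrix clause; c-commands the pronoun but lies outside its binding domain — allowed.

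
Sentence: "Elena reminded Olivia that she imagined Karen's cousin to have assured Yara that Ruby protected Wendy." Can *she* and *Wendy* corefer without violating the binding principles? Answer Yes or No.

*Wendy* is an R-expression; Principle C requires it to be free (not bound by any c-commanding expression).
— she: subject of the clause headed by 'imagined'; the pronoun c-commands the R-expression — coreference blocked (Principle C).

No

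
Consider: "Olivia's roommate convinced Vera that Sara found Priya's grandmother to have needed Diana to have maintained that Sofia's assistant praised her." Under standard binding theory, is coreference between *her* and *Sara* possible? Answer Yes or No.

*Sara* is an R-expression; Principle C requires it to be free (not bound by any c-commanding expression).
— her: object of the clause headed by 'praised'; the pronoun does not c-command the R-expression — coreference allowed.

Yes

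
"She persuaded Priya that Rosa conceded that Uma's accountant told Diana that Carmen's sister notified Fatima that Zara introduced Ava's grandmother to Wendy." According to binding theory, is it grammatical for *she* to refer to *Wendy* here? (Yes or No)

*Wendy* is an R-expression; Principle C requires it to be free (not bound by any c-commanding expression).
— she: subject of the matrix clause; the pronoun c-commands the R-expression — coreference blocked (Principle C).

No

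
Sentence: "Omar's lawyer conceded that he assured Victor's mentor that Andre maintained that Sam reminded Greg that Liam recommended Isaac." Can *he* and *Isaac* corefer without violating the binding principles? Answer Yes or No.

No

*Isaac* is an R-expression; Principle C requires it to be free (not bound by any c-commanding expression).
— he: subject of the clause headed by 'assured'; the pronoun c-commands the R-expression — coreference blocked (Principle C).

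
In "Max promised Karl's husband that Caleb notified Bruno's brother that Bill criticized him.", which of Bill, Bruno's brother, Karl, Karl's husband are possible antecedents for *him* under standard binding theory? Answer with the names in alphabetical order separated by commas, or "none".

*him* is a pronoun; Principle B requires it to be free in its binding domain — the clause headed by 'criticized'.
— Bill: subject of the clause headed by 'criticized'; c-commands the pronoun within its binding domain — blocked (Principle B).
— Bruno's brother: object of the clause headed by 'notified'; c-commands the pronoun but lies outside its binding domain — allowed.
— Karl: possessor inside the object DP of the matrix clause; does not c-command the pronoun — Principle B does not apply; allowed.
— Karl's husband: object of the matrix clause; c-commands the pronoun but lies outside its binding domain — allowed.

Bruno's brother, Karl, Karl's husband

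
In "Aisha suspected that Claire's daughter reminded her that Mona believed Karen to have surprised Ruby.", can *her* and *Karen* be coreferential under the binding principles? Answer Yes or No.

No

*Karen* is an R-expression; Principle C requires it to be free (not bound by any c-commanding expression).
— her: object of the clause headed by 'reminded'; the pronoun c-commands the R-expression — coreference blocked (Principle C).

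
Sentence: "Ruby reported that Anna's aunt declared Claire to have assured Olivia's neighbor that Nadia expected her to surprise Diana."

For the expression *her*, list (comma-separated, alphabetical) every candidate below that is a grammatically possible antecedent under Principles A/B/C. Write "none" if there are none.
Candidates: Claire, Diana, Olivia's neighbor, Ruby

Claire, Olivia's neighbor, Ruby

*her* is a pronoun; Principle B requires it to be free in its binding domain — the clause headed by 'expected'.
— Claire: subject of the clause headed by 'assured'; c-commands the pronoun but lies outside its binding domain — allowed.
— Diana: object of the clause headed by 'surprise'; is c-commanded by the pronoun; coreference would bind this R-expression — blocked (Principle C).
— Olivia's neighbor: object of the clause headed by 'assured'; c-commands the pronoun but lies outside its binding domain — allowed.
— Ruby: subject of the matrix clause; c-commands the pronoun but lies outside its binding domain — allowed.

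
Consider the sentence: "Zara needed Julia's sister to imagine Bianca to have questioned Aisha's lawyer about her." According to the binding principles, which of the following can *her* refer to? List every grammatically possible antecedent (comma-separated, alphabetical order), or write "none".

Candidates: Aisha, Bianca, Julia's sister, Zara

*her* is a pronoun; Principle B requires it to be free in its binding domain — the clause headed by 'questioned'.
— Aisha: possessor inside the object DP of the clause headed by 'questioned'; does not c-command the pronoun — Principle B does not apply; allowed.
— Bianca: subject of the clause headed by 'questioned'; c-commands the pronoun within its binding domain — blocked (Principle B).
— Julia's sister: subject of the clause headed by 'imagine'; c-commands the pronoun but lies outside its binding domain — allowed.
— Zara: subject of the matrix clause; c-commands the pronoun but lies outside its binding domain — allowed.

Aisha, Julia's sister, Zara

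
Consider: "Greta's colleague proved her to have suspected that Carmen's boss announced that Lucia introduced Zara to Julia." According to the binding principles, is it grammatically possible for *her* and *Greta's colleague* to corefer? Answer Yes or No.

No

*her* is a pronoun; Principle B requires it to be free in its binding domain — the matrix clause.
— Greta's colleague: subject of the matrix clause; c-commands the pronoun within its binding domain — blocked (Principle B).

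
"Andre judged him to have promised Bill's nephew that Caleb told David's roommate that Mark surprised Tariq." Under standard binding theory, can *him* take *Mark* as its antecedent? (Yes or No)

No

*him* is a pronoun; Principle B requires it to be free in its binding domain — the matrix clause.
— Mark: subject of the clause headed by 'surprised'; is c-commanded by the pronoun; coreference would bind this R-expression — blocked (Principle C).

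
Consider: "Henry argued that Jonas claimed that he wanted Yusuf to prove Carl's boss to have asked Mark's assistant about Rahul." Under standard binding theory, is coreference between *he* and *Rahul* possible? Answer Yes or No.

No

*Rahul* is an R-expression; Principle C requires it to be free (not bound by any c-commanding expression).
— he: subject of the clause headed by 'wanted'; the pronoun c-commands the R-expression — coreference blocked (Principle C).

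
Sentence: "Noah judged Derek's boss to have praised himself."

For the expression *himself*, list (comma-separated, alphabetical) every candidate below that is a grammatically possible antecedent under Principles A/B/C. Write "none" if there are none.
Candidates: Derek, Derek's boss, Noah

*himself* is a reflexive; Principle A requires it to be bound within its binding domain — the clause headed by 'praised'.
— Derek: possessor inside the subject DP of the clause headed by 'praised'; does not c-command the reflexive — cannot bind it (Principle A).
— Derek's boss: subject of the clause headed by 'praised'; c-commands the reflexive within its binding domain — allowed (Principle A).
— Noah: subject of the matrix clause; c-commands the reflexive but lies outside its binding domain — cannot bind it (Principle A).

Derek's boss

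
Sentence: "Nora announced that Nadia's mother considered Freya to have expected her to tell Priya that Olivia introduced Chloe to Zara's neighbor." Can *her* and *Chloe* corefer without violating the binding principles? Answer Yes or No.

No

*Chloe* is an R-expression; Principle C requires it to be free (not bound by any c-commanding expression).
— her: subject of the clause headed by 'tell'; the pronoun c-commands the R-expression — coreference blocked (Principle C).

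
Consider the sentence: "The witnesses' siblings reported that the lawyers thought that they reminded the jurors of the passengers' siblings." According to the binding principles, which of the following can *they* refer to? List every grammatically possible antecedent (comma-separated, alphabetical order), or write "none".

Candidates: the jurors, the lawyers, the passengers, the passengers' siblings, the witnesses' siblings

*they* is a pronoun; Principle B requires it to be free in its binding domain — the clause headed by 'reminded'.
— the jurors: object of the clause headed by 'reminded'; is c-commanded by the pronoun; coreference would bind this R-expression — blocked (Principle C).
— the lawyers: subject of the clause headed by 'thought'; c-commands the pronoun but lies outside its binding domain — allowed.
— the passengers: possessor inside the second object DP of the clause headed by 'reminded'; is c-commanded by the pronoun; coreference would bind this R-expression — blocked (Principle C).
— the passengers' siblings: second object of the clause headed by 'reminded'; is c-commanded by the pronoun; coreference would bind this R-expression — blocked (Principle C).
— the witnesses' siblings: subject of the matrix clause; c-commands the pronoun but lies outside its binding domain — allowed.

the lawyers, the witnesses' siblings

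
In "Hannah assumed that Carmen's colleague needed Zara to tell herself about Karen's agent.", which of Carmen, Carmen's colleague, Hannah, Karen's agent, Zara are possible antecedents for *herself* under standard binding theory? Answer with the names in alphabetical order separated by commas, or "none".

Zara

*herself* is a reflexive; Principle A requires it to be bound within its binding domain — the clause headed by 'tell'.
— Carmen: possessor inside the subject DP of the clause headed by 'needed'; does not c-command the reflexive — cannot bind it (Principle A).
— Carmen's colleague: subject of the clause headed by 'needed'; c-commands the reflexive but lies outside its binding domain — cannot bind it (Principle A).
— Hannah: subject of the matrix clause; c-commands the reflexive but lies outside its binding domain — cannot bind it (Principle A).
— Karen's agent: second object of the clause headed by 'tell'; does not c-command the reflexive — cannot bind it (Principle A).
— Zara: subject of the clause headed by 'tell'; c-commands the reflexive within its binding domain — allowed (Principle A).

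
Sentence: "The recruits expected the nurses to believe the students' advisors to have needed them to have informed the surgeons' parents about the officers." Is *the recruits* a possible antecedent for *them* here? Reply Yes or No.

*them* is a pronoun; Principle B requires it to be free in its binding domain — the clause headed by 'needed'.
— the recruits: subject of the matrix clause; c-commands the pronoun but lies outside its binding domain — allowed.

Yes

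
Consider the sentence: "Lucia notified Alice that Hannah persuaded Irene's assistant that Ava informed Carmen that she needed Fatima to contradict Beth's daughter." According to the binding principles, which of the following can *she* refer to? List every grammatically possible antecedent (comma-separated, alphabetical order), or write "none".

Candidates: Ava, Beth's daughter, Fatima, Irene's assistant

Ava, Irene's assistant

*she* is a pronoun; Principle B requires it to be free in its binding domain — the clause headed by 'needed'.
— Ava: subject of the clause headed by 'informed'; c-commands the pronoun but lies outside its binding domain — allowed.
— Beth's daughter: object of the clause headed by 'contradict'; is c-commanded by the pronoun; coreference would bind this R-expression — blocked (Principle C).
— Fatima: subject of the clause headed by 'contradict'; is c-commanded by the pronoun; coreference would bind this R-expression — blocked (Principle C).
— Irene's assistant: object of the clause headed by 'persuaded'; c-commands the pronoun but lies outside its binding domain — allowed.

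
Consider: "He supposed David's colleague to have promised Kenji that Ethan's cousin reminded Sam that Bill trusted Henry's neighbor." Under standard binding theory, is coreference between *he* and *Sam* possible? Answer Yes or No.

No

*Sam* is an R-expression; Principle C requires it to be free (not bound by any c-commanding expression).
— he: subject of the matrix clause; the pronoun c-commands the R-expression — coreference blocked (Principle C).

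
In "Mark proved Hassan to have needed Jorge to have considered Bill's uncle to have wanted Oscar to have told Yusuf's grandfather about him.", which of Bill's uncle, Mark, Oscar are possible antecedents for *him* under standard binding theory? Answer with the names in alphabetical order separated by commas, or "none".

Bill's uncle, Mark

*him* is a pronoun; Principle B requires it to be free in its binding domain — the clause headed by 'told'.
— Bill's uncle: subject of the clause headed by 'wanted'; c-commands the pronoun but lies outside its binding domain — allowed.
— Mark: subject of the matrix clause; c-commands the pronoun but lies outside its binding domain — allowed.
— Oscar: subject of the clause headed by 'told'; c-commands the pronoun within its binding domain — blocked (Principle B).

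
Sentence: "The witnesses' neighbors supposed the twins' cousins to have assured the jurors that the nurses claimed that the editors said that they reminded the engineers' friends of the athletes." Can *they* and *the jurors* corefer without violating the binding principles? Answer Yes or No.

*the jurors* is an R-expression; Principle C requires it to be free (not bound by any c-commanding expression).
— they: subject of the clause headed by 'reminded'; the pronoun does not c-command the R-expression — coreference allowed.

Yes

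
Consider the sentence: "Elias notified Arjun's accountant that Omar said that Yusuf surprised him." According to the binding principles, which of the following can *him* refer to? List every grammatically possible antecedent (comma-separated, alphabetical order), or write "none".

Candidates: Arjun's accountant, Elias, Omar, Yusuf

*him* is a pronoun; Principle B requires it to be free in its binding domain — the clause headed by 'surprised'.
— Arjun's accountant: object of the matrix clause; c-commands the pronoun but lies outside its binding domain — allowed.
— Elias: subject of the matrix clause; c-commands the pronoun but lies outside its binding domain — allowed.
— Omar: subject of the clause headed by 'said'; c-commands the pronoun but lies outside its binding domain — allowed.
— Yusuf: subject of the clause headed by 'surprised'; c-commands the pronoun within its binding domain — blocked (Principle B).

Arjun's accountant, Elias, Omar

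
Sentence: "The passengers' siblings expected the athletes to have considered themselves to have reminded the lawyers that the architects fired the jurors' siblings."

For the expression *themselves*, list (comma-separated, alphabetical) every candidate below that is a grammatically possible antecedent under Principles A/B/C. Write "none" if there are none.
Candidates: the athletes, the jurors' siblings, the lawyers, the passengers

the athletes

*themselves* is a reflexive; Principle A requires it to be bound within its binding domain — the clause headed by 'considered'.
— the athletes: subject of the clause headed by 'considered'; c-commands the reflexive within its binding domain — allowed (Principle A).
— the jurors' siblings: object of the clause headed by 'fired'; does not c-command the reflexive — cannot bind it (Principle A).
— the lawyers: object of the clause headed by 'reminded'; does not c-command the reflexive — cannot bind it (Principle A).
— the passengers: possessor inside the subject DP of the matrix clause; does not c-command the reflexive — cannot bind it (Principle A).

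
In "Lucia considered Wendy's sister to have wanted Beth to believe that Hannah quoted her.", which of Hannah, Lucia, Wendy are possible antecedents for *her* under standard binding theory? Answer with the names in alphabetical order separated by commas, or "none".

Lucia, Wendy

*her* is a pronoun; Principle B requires it to be free in its binding domain — the clause headed by 'quoted'.
— Hannah: subject of the clause headed by 'quoted'; c-commands the pronoun within its binding domain — blocked (Principle B).
— Lucia: subject of the matrix clause; c-commands the pronoun but lies outside its binding domain — allowed.
— Wendy: possessor inside the subject DP of the clause headed by 'wanted'; does not c-command the pronoun — Principle B does not apply; allowed.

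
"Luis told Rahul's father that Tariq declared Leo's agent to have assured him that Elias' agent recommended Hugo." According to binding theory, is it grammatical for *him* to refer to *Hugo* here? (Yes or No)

No

*Hugo* is an R-expression; Principle C requires it to be free (not bound by any c-commanding expression).
— him: object of the clause headed by 'assured'; the pronoun c-commands the R-expression — coreference blocked (Principle C).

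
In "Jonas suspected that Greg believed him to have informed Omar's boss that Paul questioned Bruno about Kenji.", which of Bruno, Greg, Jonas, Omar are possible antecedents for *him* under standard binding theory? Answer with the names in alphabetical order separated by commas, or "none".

Jonas

*him* is a pronoun; Principle B requires it to be free in its binding domain — the clause headed by 'believed'.
— Bruno: object of the clause headed by 'questioned'; is c-commanded by the pronoun; coreference would bind this R-expression — blocked (Principle C).
— Greg: subject of the clause headed by 'believed'; c-commands the pronoun within its binding domain — blocked (Principle B).
— Jonas: subject of the matrix clause; c-commands the pronoun but lies outside its binding domain — allowed.
— Omar: possessor inside the object DP of the clause headed by 'informed'; is c-commanded by the pronoun; coreference would bind this R-expression — blocked (Principle C).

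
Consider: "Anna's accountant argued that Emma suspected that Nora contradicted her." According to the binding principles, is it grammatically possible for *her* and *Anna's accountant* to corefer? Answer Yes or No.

*her* is a pronoun; Principle B requires it to be free in its binding domain — the clause headed by 'contradicted'.
— Anna's accountant: subject of the matrix clause; c-commands the pronoun but lies outside its binding domain — allowed.

Yes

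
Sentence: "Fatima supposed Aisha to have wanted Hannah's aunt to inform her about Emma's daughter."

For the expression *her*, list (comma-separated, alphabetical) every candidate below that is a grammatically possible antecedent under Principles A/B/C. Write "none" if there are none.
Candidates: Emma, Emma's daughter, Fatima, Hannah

*her* is a pronoun; Principle B requires it to be free in its binding domain — the clause headed by 'inform'.
— Emma: possessor inside the second object DP of the clause headed by 'inform'; is c-commanded by the pronoun; coreference would bind this R-expression — blocked (Principle C).
— Emma's daughter: second object of the clause headed by 'inform'; is c-commanded by the pronoun; coreference would bind this R-expression — blocked (Principle C).
— Fatima: subject of the matrix clause; c-commands the pronoun but lies outside its binding domain — allowed.
— Hannah: possessor inside the subject DP of the clause headed by 'inform'; does not c-command the pronoun — Principle B does not apply; allowed.

Fatima, Hannah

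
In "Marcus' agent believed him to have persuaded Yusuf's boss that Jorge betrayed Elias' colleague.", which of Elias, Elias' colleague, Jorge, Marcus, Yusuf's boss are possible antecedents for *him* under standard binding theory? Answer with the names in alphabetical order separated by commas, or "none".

*him* is a pronoun; Principle B requires it to be free in its binding domain — the matrix clause.
— Elias: possessor inside the object DP of the clause headed by 'betrayed'; is c-commanded by the pronoun; coreference would bind this R-expression — blocked (Principle C).
— Elias' colleague: object of the clause headed by 'betrayed'; is c-commanded by the pronoun; coreference would bind this R-expression — blocked (Principle C).
— Jorge: subject of the clause headed by 'betrayed'; is c-commanded by the pronoun; coreference would bind this R-expression — blocked (Principle C).
— Marcus: possessor inside the subject DP of the matrix clause; does not c-command the pronoun — Principle B does not apply; allowed.
— Yusuf's boss: object of the clause headed by 'persuaded'; is c-commanded by the pronoun; coreference would bind this R-expression — blocked (Principle C).

Marcus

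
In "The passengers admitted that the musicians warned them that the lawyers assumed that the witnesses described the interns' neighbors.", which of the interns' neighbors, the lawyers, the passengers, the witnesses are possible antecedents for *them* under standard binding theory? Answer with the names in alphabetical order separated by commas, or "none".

the passengers

*them* is a pronoun; Principle B requires it to be free in its binding domain — the clause headed by 'warned'.
— the interns' neighbors: object of the clause headed by 'described'; is c-commanded by the pronoun; coreference would bind this R-expression — blocked (Principle C).
— the lawyers: subject of the clause headed by 'assumed'; is c-commanded by the pronoun; coreference would bind this R-expression — blocked (Principle C).
— the passengers: subject of the matrix clause; c-commands the pronoun but lies outside its binding domain — allowed.
— the witnesses: subject of the clause headed by 'described'; is c-commanded by the pronoun; coreference would bind this R-expression — blocked (Principle C).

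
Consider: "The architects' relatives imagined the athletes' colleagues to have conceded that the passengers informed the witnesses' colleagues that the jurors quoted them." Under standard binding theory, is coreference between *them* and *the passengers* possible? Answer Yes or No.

*the passengers* is an R-expression; Principle C requires it to be free (not bound by any c-commanding expression).
— them: object of the clause headed by 'quoted'; the pronoun does not c-command the R-expression — coreference allowed.

Yes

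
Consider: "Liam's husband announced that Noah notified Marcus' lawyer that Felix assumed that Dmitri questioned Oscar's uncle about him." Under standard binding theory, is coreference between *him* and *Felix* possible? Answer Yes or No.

*Felix* is an R-expression; Principle C requires it to be free (not bound by any c-commanding expression).
— him: second object of the clause headed by 'questioned'; the pronoun does not c-command the R-expression — coreference allowed.

Yes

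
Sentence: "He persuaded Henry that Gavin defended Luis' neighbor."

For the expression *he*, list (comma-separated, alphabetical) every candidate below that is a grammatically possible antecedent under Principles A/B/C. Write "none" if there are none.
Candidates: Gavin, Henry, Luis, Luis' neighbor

*he* is a pronoun; Principle B requires it to be free in its binding domain — the matrix clause.
— Gavin: subject of the clause headed by 'defended'; is c-commanded by the pronoun; coreference would bind this R-expression — blocked (Principle C).
— Henry: object of the matrix clause; is c-commanded by the pronoun; coreference would bind this R-expression — blocked (Principle C).
— Luis: possessor inside the object DP of the clause headed by 'defended'; is c-commanded by the pronoun; coreference would bind this R-expression — blocked (Principle C).
— Luis' neighbor: object of the clause headed by 'defended'; is c-commanded by the pronoun; coreference would bind this R-expression — blocked (Principle C).

none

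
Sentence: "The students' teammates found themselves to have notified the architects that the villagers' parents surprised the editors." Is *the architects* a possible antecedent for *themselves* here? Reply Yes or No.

No

*themselves* is a reflexive; Principle A requires it to be bound within its binding domain — the matrix clause.
— the architects: object of the clause headed by 'notified'; does not c-command the reflexive — cannot bind it (Principle A).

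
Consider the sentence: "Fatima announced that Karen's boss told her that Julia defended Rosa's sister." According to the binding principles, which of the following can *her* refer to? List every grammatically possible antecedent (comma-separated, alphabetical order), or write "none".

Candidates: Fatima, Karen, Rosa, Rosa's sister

*her* is a pronoun; Principle B requires it to be free in its binding domain — the clause headed by 'told'.
— Fatima: subject of the matrix clause; c-commands the pronoun but lies outside its binding domain — allowed.
— Karen: possessor inside the subject DP of the clause headed by 'told'; does not c-command the pronoun — Principle B does not apply; allowed.
— Rosa: possessor inside the object DP of the clause headed by 'defended'; is c-commanded by the pronoun; coreference would bind this R-expression — blocked (Principle C).
— Rosa's sister: object of the clause headed by 'defended'; is c-commanded by the pronoun; coreference would bind this R-expression — blocked (Principle C).

Fatima, Karen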